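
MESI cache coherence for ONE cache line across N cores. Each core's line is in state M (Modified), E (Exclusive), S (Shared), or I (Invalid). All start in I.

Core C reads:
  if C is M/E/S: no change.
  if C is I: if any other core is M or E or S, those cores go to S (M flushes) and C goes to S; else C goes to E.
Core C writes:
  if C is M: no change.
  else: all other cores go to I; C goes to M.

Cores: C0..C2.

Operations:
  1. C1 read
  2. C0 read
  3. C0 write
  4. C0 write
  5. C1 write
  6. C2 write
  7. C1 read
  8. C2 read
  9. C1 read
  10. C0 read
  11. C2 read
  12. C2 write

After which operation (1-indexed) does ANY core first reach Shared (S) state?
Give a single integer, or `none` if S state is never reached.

Answer: 2

Derivation:
Op 1: C1 read [C1 read from I: no other sharers -> C1=E (exclusive)] -> [I,E,I]
Op 2: C0 read [C0 read from I: others=['C1=E'] -> C0=S, others downsized to S] -> [S,S,I]
  -> First S state at op 2; remaining ops need not be traced.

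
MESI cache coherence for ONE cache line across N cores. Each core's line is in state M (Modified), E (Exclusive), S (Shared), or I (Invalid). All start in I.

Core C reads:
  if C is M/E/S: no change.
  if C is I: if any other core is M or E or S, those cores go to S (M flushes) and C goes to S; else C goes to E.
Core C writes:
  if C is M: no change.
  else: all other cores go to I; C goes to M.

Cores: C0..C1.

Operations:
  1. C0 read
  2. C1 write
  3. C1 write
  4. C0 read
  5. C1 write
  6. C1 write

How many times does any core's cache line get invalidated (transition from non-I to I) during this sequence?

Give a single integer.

Op 1: C0 read [C0 read from I: no other sharers -> C0=E (exclusive)] -> [E,I] (invalidations this op: 0; running total: 0)
Op 2: C1 write [C1 write: invalidate ['C0=E'] -> C1=M] -> [I,M] (invalidations this op: 1; running total: 1)
Op 3: C1 write [C1 write: already M (modified), no change] -> [I,M] (invalidations this op: 0; running total: 1)
Op 4: C0 read [C0 read from I: others=['C1=M'] -> C0=S, others downsized to S] -> [S,S] (invalidations this op: 0; running total: 1)
Op 5: C1 write [C1 write: invalidate ['C0=S'] -> C1=M] -> [I,M] (invalidations this op: 1; running total: 2)
Op 6: C1 write [C1 write: already M (modified), no change] -> [I,M] (invalidations this op: 0; running total: 2)

Answer: 2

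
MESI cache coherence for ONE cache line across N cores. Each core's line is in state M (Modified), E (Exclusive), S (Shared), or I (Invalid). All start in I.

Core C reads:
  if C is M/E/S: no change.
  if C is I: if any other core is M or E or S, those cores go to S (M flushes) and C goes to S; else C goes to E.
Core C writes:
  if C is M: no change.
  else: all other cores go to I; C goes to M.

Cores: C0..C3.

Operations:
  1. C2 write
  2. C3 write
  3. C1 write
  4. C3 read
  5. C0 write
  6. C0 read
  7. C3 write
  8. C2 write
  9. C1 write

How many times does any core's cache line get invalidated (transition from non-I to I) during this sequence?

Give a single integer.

Answer: 7

Derivation:
Op 1: C2 write [C2 write: invalidate none -> C2=M] -> [I,I,M,I] (invalidations this op: 0; running total: 0)
Op 2: C3 write [C3 write: invalidate ['C2=M'] -> C3=M] -> [I,I,I,M] (invalidations this op: 1; running total: 1)
Op 3: C1 write [C1 write: invalidate ['C3=M'] -> C1=M] -> [I,M,I,I] (invalidations this op: 1; running total: 2)
Op 4: C3 read [C3 read from I: others=['C1=M'] -> C3=S, others downsized to S] -> [I,S,I,S] (invalidations this op: 0; running total: 2)
Op 5: C0 write [C0 write: invalidate ['C1=S', 'C3=S'] -> C0=M] -> [M,I,I,I] (invalidations this op: 2; running total: 4)
Op 6: C0 read [C0 read: already in M, no change] -> [M,I,I,I] (invalidations this op: 0; running total: 4)
Op 7: C3 write [C3 write: invalidate ['C0=M'] -> C3=M] -> [I,I,I,M] (invalidations this op: 1; running total: 5)
Op 8: C2 write [C2 write: invalidate ['C3=M'] -> C2=M] -> [I,I,M,I] (invalidations this op: 1; running total: 6)
Op 9: C1 write [C1 write: invalidate ['C2=M'] -> C1=M] -> [I,M,I,I] (invalidations this op: 1; running total: 7)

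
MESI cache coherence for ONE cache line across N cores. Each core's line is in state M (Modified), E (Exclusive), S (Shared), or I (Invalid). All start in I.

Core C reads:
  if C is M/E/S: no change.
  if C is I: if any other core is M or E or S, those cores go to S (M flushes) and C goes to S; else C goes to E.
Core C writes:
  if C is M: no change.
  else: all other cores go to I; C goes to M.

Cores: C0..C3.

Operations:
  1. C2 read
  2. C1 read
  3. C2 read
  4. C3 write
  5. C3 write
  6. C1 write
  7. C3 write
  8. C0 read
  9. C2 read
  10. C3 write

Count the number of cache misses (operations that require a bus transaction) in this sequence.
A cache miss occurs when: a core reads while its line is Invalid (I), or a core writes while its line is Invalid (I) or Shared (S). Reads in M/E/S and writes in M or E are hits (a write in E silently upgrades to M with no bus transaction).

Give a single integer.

Answer: 8

Derivation:
Op 1: C2 read [C2 read from I: no other sharers -> C2=E (exclusive)] -> [I,I,E,I] [MISS #1: read from I]
Op 2: C1 read [C1 read from I: others=['C2=E'] -> C1=S, others downsized to S] -> [I,S,S,I] [MISS #2: read from I]
Op 3: C2 read [C2 read: already in S, no change] -> [I,S,S,I] [hit: read from S]
Op 4: C3 write [C3 write: invalidate ['C1=S', 'C2=S'] -> C3=M] -> [I,I,I,M] [MISS #3: write from I]
Op 5: C3 write [C3 write: already M (modified), no change] -> [I,I,I,M] [hit: write from M]
Op 6: C1 write [C1 write: invalidate ['C3=M'] -> C1=M] -> [I,M,I,I] [MISS #4: write from I]
Op 7: C3 write [C3 write: invalidate ['C1=M'] -> C3=M] -> [I,I,I,M] [MISS #5: write from I]
Op 8: C0 read [C0 read from I: others=['C3=M'] -> C0=S, others downsized to S] -> [S,I,I,S] [MISS #6: read from I]
Op 9: C2 read [C2 read from I: others=['C0=S', 'C3=S'] -> C2=S, others downsized to S] -> [S,I,S,S] [MISS #7: read from I]
Op 10: C3 write [C3 write: invalidate ['C0=S', 'C2=S'] -> C3=M] -> [I,I,I,M] [MISS #8: write from S]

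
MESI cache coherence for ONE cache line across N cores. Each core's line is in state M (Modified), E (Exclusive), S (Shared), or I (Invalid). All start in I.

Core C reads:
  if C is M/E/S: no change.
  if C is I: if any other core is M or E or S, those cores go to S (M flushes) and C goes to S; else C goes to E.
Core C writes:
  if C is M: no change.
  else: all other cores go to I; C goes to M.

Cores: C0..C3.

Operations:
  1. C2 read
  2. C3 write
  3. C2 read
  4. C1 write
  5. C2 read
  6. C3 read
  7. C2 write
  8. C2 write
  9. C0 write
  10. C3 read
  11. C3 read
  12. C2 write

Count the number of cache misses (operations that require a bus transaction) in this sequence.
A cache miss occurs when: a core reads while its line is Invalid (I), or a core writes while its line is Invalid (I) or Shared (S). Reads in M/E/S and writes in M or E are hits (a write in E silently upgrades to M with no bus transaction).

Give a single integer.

Op 1: C2 read [C2 read from I: no other sharers -> C2=E (exclusive)] -> [I,I,E,I] [MISS #1: read from I]
Op 2: C3 write [C3 write: invalidate ['C2=E'] -> C3=M] -> [I,I,I,M] [MISS #2: write from I]
Op 3: C2 read [C2 read from I: others=['C3=M'] -> C2=S, others downsized to S] -> [I,I,S,S] [MISS #3: read from I]
Op 4: C1 write [C1 write: invalidate ['C2=S', 'C3=S'] -> C1=M] -> [I,M,I,I] [MISS #4: write from I]
Op 5: C2 read [C2 read from I: others=['C1=M'] -> C2=S, others downsized to S] -> [I,S,S,I] [MISS #5: read from I]
Op 6: C3 read [C3 read from I: others=['C1=S', 'C2=S'] -> C3=S, others downsized to S] -> [I,S,S,S] [MISS #6: read from I]
Op 7: C2 write [C2 write: invalidate ['C1=S', 'C3=S'] -> C2=M] -> [I,I,M,I] [MISS #7: write from S]
Op 8: C2 write [C2 write: already M (modified), no change] -> [I,I,M,I] [hit: write from M]
Op 9: C0 write [C0 write: invalidate ['C2=M'] -> C0=M] -> [M,I,I,I] [MISS #8: write from I]
Op 10: C3 read [C3 read from I: others=['C0=M'] -> C3=S, others downsized to S] -> [S,I,I,S] [MISS #9: read from I]
Op 11: C3 read [C3 read: already in S, no change] -> [S,I,I,S] [hit: read from S]
Op 12: C2 write [C2 write: invalidate ['C0=S', 'C3=S'] -> C2=M] -> [I,I,M,I] [MISS #10: write from I]

Answer: 10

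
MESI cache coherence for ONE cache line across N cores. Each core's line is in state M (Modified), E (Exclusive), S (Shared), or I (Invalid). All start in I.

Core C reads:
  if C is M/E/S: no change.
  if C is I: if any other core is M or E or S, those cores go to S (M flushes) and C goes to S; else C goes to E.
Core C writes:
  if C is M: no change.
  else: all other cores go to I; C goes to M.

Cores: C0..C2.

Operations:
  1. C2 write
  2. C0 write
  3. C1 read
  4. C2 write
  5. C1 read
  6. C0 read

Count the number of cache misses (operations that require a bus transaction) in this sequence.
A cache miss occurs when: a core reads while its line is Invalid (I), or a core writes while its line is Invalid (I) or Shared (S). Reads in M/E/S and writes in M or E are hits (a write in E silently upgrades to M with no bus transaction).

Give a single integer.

Answer: 6

Derivation:
Op 1: C2 write [C2 write: invalidate none -> C2=M] -> [I,I,M] [MISS #1: write from I]
Op 2: C0 write [C0 write: invalidate ['C2=M'] -> C0=M] -> [M,I,I] [MISS #2: write from I]
Op 3: C1 read [C1 read from I: others=['C0=M'] -> C1=S, others downsized to S] -> [S,S,I] [MISS #3: read from I]
Op 4: C2 write [C2 write: invalidate ['C0=S', 'C1=S'] -> C2=M] -> [I,I,M] [MISS #4: write from I]
Op 5: C1 read [C1 read from I: others=['C2=M'] -> C1=S, others downsized to S] -> [I,S,S] [MISS #5: read from I]
Op 6: C0 read [C0 read from I: others=['C1=S', 'C2=S'] -> C0=S, others downsized to S] -> [S,S,S] [MISS #6: read from I]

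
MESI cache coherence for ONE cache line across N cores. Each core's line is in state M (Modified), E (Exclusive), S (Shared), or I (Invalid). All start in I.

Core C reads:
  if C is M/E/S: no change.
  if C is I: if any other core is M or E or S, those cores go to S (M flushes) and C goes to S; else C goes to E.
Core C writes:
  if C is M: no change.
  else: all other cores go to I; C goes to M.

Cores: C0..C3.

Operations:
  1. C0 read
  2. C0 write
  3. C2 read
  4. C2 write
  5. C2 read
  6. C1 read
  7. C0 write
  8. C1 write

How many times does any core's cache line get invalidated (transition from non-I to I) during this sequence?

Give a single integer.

Answer: 4

Derivation:
Op 1: C0 read [C0 read from I: no other sharers -> C0=E (exclusive)] -> [E,I,I,I] (invalidations this op: 0; running total: 0)
Op 2: C0 write [C0 write: invalidate none -> C0=M] -> [M,I,I,I] (invalidations this op: 0; running total: 0)
Op 3: C2 read [C2 read from I: others=['C0=M'] -> C2=S, others downsized to S] -> [S,I,S,I] (invalidations this op: 0; running total: 0)
Op 4: C2 write [C2 write: invalidate ['C0=S'] -> C2=M] -> [I,I,M,I] (invalidations this op: 1; running total: 1)
Op 5: C2 read [C2 read: already in M, no change] -> [I,I,M,I] (invalidations this op: 0; running total: 1)
Op 6: C1 read [C1 read from I: others=['C2=M'] -> C1=S, others downsized to S] -> [I,S,S,I] (invalidations this op: 0; running total: 1)
Op 7: C0 write [C0 write: invalidate ['C1=S', 'C2=S'] -> C0=M] -> [M,I,I,I] (invalidations this op: 2; running total: 3)
Op 8: C1 write [C1 write: invalidate ['C0=M'] -> C1=M] -> [I,M,I,I] (invalidations this op: 1; running total: 4)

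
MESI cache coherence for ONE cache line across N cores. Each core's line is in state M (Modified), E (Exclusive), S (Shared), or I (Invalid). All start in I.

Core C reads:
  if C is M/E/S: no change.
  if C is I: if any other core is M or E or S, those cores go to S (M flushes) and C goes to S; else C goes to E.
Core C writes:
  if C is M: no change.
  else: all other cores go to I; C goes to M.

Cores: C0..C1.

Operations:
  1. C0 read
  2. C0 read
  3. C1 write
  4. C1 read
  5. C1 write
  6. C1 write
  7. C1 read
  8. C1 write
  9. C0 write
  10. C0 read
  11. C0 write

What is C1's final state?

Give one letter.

Op 1: C0 read [C0 read from I: no other sharers -> C0=E (exclusive)] -> [E,I]
Op 2: C0 read [C0 read: already in E, no change] -> [E,I]
Op 3: C1 write [C1 write: invalidate ['C0=E'] -> C1=M] -> [I,M]
Op 4: C1 read [C1 read: already in M, no change] -> [I,M]
Op 5: C1 write [C1 write: already M (modified), no change] -> [I,M]
Op 6: C1 write [C1 write: already M (modified), no change] -> [I,M]
Op 7: C1 read [C1 read: already in M, no change] -> [I,M]
Op 8: C1 write [C1 write: already M (modified), no change] -> [I,M]
Op 9: C0 write [C0 write: invalidate ['C1=M'] -> C0=M] -> [M,I]
Op 10: C0 read [C0 read: already in M, no change] -> [M,I]
Op 11: C0 write [C0 write: already M (modified), no change] -> [M,I]

Answer: I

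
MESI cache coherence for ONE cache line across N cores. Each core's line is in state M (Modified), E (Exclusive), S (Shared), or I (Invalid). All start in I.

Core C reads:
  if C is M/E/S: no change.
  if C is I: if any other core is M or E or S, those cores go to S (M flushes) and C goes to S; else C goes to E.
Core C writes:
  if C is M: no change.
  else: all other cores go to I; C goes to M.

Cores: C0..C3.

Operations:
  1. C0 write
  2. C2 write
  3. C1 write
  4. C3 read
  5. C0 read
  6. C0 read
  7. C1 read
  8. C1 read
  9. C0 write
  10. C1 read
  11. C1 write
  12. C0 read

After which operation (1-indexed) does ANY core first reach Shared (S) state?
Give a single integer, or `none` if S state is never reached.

Op 1: C0 write [C0 write: invalidate none -> C0=M] -> [M,I,I,I]
Op 2: C2 write [C2 write: invalidate ['C0=M'] -> C2=M] -> [I,I,M,I]
Op 3: C1 write [C1 write: invalidate ['C2=M'] -> C1=M] -> [I,M,I,I]
Op 4: C3 read [C3 read from I: others=['C1=M'] -> C3=S, others downsized to S] -> [I,S,I,S]
  -> First S state at op 4; remaining ops need not be traced.

Answer: 4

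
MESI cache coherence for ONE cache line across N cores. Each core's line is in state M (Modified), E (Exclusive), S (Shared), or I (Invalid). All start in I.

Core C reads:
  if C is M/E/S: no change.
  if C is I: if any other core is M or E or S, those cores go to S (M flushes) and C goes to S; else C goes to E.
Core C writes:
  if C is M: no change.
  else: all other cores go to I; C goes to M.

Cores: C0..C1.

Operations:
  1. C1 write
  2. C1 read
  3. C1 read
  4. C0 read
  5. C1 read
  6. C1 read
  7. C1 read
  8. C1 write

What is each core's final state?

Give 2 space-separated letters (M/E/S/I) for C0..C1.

Answer: I M

Derivation:
Op 1: C1 write [C1 write: invalidate none -> C1=M] -> [I,M]
Op 2: C1 read [C1 read: already in M, no change] -> [I,M]
Op 3: C1 read [C1 read: already in M, no change] -> [I,M]
Op 4: C0 read [C0 read from I: others=['C1=M'] -> C0=S, others downsized to S] -> [S,S]
Op 5: C1 read [C1 read: already in S, no change] -> [S,S]
Op 6: C1 read [C1 read: already in S, no change] -> [S,S]
Op 7: C1 read [C1 read: already in S, no change] -> [S,S]
Op 8: C1 write [C1 write: invalidate ['C0=S'] -> C1=M] -> [I,M]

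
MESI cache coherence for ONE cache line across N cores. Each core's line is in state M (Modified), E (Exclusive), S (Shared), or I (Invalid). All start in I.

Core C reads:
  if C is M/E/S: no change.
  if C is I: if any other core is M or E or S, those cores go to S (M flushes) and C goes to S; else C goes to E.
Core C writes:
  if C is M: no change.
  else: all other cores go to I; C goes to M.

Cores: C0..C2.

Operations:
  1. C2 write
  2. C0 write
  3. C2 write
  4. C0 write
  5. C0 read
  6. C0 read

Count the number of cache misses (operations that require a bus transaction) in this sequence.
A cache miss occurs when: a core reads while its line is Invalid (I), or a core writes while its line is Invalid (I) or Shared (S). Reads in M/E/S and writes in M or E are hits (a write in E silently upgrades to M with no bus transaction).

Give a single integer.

Answer: 4

Derivation:
Op 1: C2 write [C2 write: invalidate none -> C2=M] -> [I,I,M] [MISS #1: write from I]
Op 2: C0 write [C0 write: invalidate ['C2=M'] -> C0=M] -> [M,I,I] [MISS #2: write from I]
Op 3: C2 write [C2 write: invalidate ['C0=M'] -> C2=M] -> [I,I,M] [MISS #3: write from I]
Op 4: C0 write [C0 write: invalidate ['C2=M'] -> C0=M] -> [M,I,I] [MISS #4: write from I]
Op 5: C0 read [C0 read: already in M, no change] -> [M,I,I] [hit: read from M]
Op 6: C0 read [C0 read: already in M, no change] -> [M,I,I] [hit: read from M]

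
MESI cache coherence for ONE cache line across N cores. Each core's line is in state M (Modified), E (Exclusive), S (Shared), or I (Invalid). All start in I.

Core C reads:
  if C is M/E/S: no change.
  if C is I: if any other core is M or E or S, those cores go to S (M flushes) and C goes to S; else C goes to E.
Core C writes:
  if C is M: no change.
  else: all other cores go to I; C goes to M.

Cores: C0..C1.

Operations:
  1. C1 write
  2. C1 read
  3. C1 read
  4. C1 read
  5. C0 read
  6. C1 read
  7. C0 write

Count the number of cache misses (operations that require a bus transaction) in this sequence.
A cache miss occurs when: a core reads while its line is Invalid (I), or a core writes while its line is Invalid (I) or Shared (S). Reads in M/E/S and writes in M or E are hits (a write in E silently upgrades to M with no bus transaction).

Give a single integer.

Op 1: C1 write [C1 write: invalidate none -> C1=M] -> [I,M] [MISS #1: write from I]
Op 2: C1 read [C1 read: already in M, no change] -> [I,M] [hit: read from M]
Op 3: C1 read [C1 read: already in M, no change] -> [I,M] [hit: read from M]
Op 4: C1 read [C1 read: already in M, no change] -> [I,M] [hit: read from M]
Op 5: C0 read [C0 read from I: others=['C1=M'] -> C0=S, others downsized to S] -> [S,S] [MISS #2: read from I]
Op 6: C1 read [C1 read: already in S, no change] -> [S,S] [hit: read from S]
Op 7: C0 write [C0 write: invalidate ['C1=S'] -> C0=M] -> [M,I] [MISS #3: write from S]

Answer: 3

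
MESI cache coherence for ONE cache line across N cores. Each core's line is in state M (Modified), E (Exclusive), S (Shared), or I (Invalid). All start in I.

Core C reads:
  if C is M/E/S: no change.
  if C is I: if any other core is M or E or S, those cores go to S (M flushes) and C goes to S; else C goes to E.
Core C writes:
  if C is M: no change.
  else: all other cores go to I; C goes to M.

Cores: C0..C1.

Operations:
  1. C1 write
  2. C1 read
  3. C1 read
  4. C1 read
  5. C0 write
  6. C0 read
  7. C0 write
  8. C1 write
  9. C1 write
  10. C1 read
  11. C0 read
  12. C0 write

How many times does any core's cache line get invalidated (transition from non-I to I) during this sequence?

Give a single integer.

Op 1: C1 write [C1 write: invalidate none -> C1=M] -> [I,M] (invalidations this op: 0; running total: 0)
Op 2: C1 read [C1 read: already in M, no change] -> [I,M] (invalidations this op: 0; running total: 0)
Op 3: C1 read [C1 read: already in M, no change] -> [I,M] (invalidations this op: 0; running total: 0)
Op 4: C1 read [C1 read: already in M, no change] -> [I,M] (invalidations this op: 0; running total: 0)
Op 5: C0 write [C0 write: invalidate ['C1=M'] -> C0=M] -> [M,I] (invalidations this op: 1; running total: 1)
Op 6: C0 read [C0 read: already in M, no change] -> [M,I] (invalidations this op: 0; running total: 1)
Op 7: C0 write [C0 write: already M (modified), no change] -> [M,I] (invalidations this op: 0; running total: 1)
Op 8: C1 write [C1 write: invalidate ['C0=M'] -> C1=M] -> [I,M] (invalidations this op: 1; running total: 2)
Op 9: C1 write [C1 write: already M (modified), no change] -> [I,M] (invalidations this op: 0; running total: 2)
Op 10: C1 read [C1 read: already in M, no change] -> [I,M] (invalidations this op: 0; running total: 2)
Op 11: C0 read [C0 read from I: others=['C1=M'] -> C0=S, others downsized to S] -> [S,S] (invalidations this op: 0; running total: 2)
Op 12: C0 write [C0 write: invalidate ['C1=S'] -> C0=M] -> [M,I] (invalidations this op: 1; running total: 3)

Answer: 3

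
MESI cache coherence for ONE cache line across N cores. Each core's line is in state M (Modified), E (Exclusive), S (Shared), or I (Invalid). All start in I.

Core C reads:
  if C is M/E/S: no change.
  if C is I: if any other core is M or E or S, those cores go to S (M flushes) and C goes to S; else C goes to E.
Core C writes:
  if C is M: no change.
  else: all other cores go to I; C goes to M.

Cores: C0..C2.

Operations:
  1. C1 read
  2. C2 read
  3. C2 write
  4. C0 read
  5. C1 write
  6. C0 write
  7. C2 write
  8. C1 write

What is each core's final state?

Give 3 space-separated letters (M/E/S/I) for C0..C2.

Answer: I M I

Derivation:
Op 1: C1 read [C1 read from I: no other sharers -> C1=E (exclusive)] -> [I,E,I]
Op 2: C2 read [C2 read from I: others=['C1=E'] -> C2=S, others downsized to S] -> [I,S,S]
Op 3: C2 write [C2 write: invalidate ['C1=S'] -> C2=M] -> [I,I,M]
Op 4: C0 read [C0 read from I: others=['C2=M'] -> C0=S, others downsized to S] -> [S,I,S]
Op 5: C1 write [C1 write: invalidate ['C0=S', 'C2=S'] -> C1=M] -> [I,M,I]
Op 6: C0 write [C0 write: invalidate ['C1=M'] -> C0=M] -> [M,I,I]
Op 7: C2 write [C2 write: invalidate ['C0=M'] -> C2=M] -> [I,I,M]
Op 8: C1 write [C1 write: invalidate ['C2=M'] -> C1=M] -> [I,M,I]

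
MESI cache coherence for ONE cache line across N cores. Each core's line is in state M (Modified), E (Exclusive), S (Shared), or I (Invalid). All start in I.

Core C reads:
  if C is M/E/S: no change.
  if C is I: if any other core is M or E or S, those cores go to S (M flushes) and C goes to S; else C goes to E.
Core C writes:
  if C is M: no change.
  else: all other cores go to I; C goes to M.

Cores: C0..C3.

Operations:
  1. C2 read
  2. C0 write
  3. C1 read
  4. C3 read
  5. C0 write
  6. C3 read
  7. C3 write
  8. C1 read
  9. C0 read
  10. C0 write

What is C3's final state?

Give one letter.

Op 1: C2 read [C2 read from I: no other sharers -> C2=E (exclusive)] -> [I,I,E,I]
Op 2: C0 write [C0 write: invalidate ['C2=E'] -> C0=M] -> [M,I,I,I]
Op 3: C1 read [C1 read from I: others=['C0=M'] -> C1=S, others downsized to S] -> [S,S,I,I]
Op 4: C3 read [C3 read from I: others=['C0=S', 'C1=S'] -> C3=S, others downsized to S] -> [S,S,I,S]
Op 5: C0 write [C0 write: invalidate ['C1=S', 'C3=S'] -> C0=M] -> [M,I,I,I]
Op 6: C3 read [C3 read from I: others=['C0=M'] -> C3=S, others downsized to S] -> [S,I,I,S]
Op 7: C3 write [C3 write: invalidate ['C0=S'] -> C3=M] -> [I,I,I,M]
Op 8: C1 read [C1 read from I: others=['C3=M'] -> C1=S, others downsized to S] -> [I,S,I,S]
Op 9: C0 read [C0 read from I: others=['C1=S', 'C3=S'] -> C0=S, others downsized to S] -> [S,S,I,S]
Op 10: C0 write [C0 write: invalidate ['C1=S', 'C3=S'] -> C0=M] -> [M,I,I,I]

Answer: I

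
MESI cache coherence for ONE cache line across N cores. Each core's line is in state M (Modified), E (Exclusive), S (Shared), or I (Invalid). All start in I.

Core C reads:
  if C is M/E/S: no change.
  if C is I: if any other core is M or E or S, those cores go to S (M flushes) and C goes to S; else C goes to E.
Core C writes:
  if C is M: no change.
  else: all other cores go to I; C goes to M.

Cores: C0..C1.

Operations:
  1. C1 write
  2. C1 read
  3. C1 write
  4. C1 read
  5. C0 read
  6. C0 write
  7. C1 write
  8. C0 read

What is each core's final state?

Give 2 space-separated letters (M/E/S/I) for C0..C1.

Answer: S S

Derivation:
Op 1: C1 write [C1 write: invalidate none -> C1=M] -> [I,M]
Op 2: C1 read [C1 read: already in M, no change] -> [I,M]
Op 3: C1 write [C1 write: already M (modified), no change] -> [I,M]
Op 4: C1 read [C1 read: already in M, no change] -> [I,M]
Op 5: C0 read [C0 read from I: others=['C1=M'] -> C0=S, others downsized to S] -> [S,S]
Op 6: C0 write [C0 write: invalidate ['C1=S'] -> C0=M] -> [M,I]
Op 7: C1 write [C1 write: invalidate ['C0=M'] -> C1=M] -> [I,M]
Op 8: C0 read [C0 read from I: others=['C1=M'] -> C0=S, others downsized to S] -> [S,S]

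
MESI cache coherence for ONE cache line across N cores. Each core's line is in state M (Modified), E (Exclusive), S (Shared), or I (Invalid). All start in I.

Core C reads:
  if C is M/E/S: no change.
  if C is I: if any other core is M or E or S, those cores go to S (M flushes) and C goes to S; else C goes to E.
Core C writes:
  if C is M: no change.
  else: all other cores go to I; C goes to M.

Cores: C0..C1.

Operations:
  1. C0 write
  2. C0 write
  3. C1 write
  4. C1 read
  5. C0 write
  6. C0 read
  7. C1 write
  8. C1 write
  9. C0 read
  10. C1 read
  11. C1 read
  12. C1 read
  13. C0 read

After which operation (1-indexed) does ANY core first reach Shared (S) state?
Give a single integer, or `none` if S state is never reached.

Answer: 9

Derivation:
Op 1: C0 write [C0 write: invalidate none -> C0=M] -> [M,I]
Op 2: C0 write [C0 write: already M (modified), no change] -> [M,I]
Op 3: C1 write [C1 write: invalidate ['C0=M'] -> C1=M] -> [I,M]
Op 4: C1 read [C1 read: already in M, no change] -> [I,M]
Op 5: C0 write [C0 write: invalidate ['C1=M'] -> C0=M] -> [M,I]
Op 6: C0 read [C0 read: already in M, no change] -> [M,I]
Op 7: C1 write [C1 write: invalidate ['C0=M'] -> C1=M] -> [I,M]
Op 8: C1 write [C1 write: already M (modified), no change] -> [I,M]
Op 9: C0 read [C0 read from I: others=['C1=M'] -> C0=S, others downsized to S] -> [S,S]
  -> First S state at op 9; remaining ops need not be traced.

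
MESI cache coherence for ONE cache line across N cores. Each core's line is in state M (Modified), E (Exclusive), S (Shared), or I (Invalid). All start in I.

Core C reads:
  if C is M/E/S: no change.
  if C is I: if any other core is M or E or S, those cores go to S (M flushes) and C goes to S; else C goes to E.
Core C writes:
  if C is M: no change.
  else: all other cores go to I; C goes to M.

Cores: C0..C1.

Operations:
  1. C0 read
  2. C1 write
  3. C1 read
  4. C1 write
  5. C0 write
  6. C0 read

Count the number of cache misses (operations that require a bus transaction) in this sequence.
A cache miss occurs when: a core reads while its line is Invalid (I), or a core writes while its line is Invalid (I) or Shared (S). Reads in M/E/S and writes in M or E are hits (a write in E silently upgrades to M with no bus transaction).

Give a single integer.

Op 1: C0 read [C0 read from I: no other sharers -> C0=E (exclusive)] -> [E,I] [MISS #1: read from I]
Op 2: C1 write [C1 write: invalidate ['C0=E'] -> C1=M] -> [I,M] [MISS #2: write from I]
Op 3: C1 read [C1 read: already in M, no change] -> [I,M] [hit: read from M]
Op 4: C1 write [C1 write: already M (modified), no change] -> [I,M] [hit: write from M]
Op 5: C0 write [C0 write: invalidate ['C1=M'] -> C0=M] -> [M,I] [MISS #3: write from I]
Op 6: C0 read [C0 read: already in M, no change] -> [M,I] [hit: read from M]

Answer: 3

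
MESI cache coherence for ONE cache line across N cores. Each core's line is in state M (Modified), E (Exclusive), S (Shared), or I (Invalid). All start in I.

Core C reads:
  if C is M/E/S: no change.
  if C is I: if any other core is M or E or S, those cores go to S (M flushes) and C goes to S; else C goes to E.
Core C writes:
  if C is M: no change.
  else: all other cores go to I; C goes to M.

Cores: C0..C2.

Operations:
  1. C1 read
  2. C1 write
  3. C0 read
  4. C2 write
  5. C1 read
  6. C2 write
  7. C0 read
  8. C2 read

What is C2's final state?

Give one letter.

Op 1: C1 read [C1 read from I: no other sharers -> C1=E (exclusive)] -> [I,E,I]
Op 2: C1 write [C1 write: invalidate none -> C1=M] -> [I,M,I]
Op 3: C0 read [C0 read from I: others=['C1=M'] -> C0=S, others downsized to S] -> [S,S,I]
Op 4: C2 write [C2 write: invalidate ['C0=S', 'C1=S'] -> C2=M] -> [I,I,M]
Op 5: C1 read [C1 read from I: others=['C2=M'] -> C1=S, others downsized to S] -> [I,S,S]
Op 6: C2 write [C2 write: invalidate ['C1=S'] -> C2=M] -> [I,I,M]
Op 7: C0 read [C0 read from I: others=['C2=M'] -> C0=S, others downsized to S] -> [S,I,S]
Op 8: C2 read [C2 read: already in S, no change] -> [S,I,S]

Answer: S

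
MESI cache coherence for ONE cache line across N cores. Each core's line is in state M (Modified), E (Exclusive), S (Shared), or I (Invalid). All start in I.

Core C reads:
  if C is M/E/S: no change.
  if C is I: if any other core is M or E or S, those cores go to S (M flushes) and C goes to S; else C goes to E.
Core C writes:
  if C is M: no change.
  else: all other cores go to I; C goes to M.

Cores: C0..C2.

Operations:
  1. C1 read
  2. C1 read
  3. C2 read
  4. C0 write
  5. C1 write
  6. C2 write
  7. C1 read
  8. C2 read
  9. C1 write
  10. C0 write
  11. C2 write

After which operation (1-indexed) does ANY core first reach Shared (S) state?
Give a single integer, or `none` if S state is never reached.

Answer: 3

Derivation:
Op 1: C1 read [C1 read from I: no other sharers -> C1=E (exclusive)] -> [I,E,I]
Op 2: C1 read [C1 read: already in E, no change] -> [I,E,I]
Op 3: C2 read [C2 read from I: others=['C1=E'] -> C2=S, others downsized to S] -> [I,S,S]
  -> First S state at op 3; remaining ops need not be traced.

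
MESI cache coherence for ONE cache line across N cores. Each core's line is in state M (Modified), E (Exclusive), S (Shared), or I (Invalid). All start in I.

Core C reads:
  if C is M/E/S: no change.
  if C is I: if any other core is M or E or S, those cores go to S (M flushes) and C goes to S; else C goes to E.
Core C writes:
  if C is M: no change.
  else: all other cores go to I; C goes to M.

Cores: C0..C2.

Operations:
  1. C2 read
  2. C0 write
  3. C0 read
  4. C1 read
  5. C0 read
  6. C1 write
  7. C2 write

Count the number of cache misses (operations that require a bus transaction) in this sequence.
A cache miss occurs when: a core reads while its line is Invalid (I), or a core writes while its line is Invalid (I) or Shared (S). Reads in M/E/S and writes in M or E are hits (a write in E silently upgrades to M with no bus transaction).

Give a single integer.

Op 1: C2 read [C2 read from I: no other sharers -> C2=E (exclusive)] -> [I,I,E] [MISS #1: read from I]
Op 2: C0 write [C0 write: invalidate ['C2=E'] -> C0=M] -> [M,I,I] [MISS #2: write from I]
Op 3: C0 read [C0 read: already in M, no change] -> [M,I,I] [hit: read from M]
Op 4: C1 read [C1 read from I: others=['C0=M'] -> C1=S, others downsized to S] -> [S,S,I] [MISS #3: read from I]
Op 5: C0 read [C0 read: already in S, no change] -> [S,S,I] [hit: read from S]
Op 6: C1 write [C1 write: invalidate ['C0=S'] -> C1=M] -> [I,M,I] [MISS #4: write from S]
Op 7: C2 write [C2 write: invalidate ['C1=M'] -> C2=M] -> [I,I,M] [MISS #5: write from I]

Answer: 5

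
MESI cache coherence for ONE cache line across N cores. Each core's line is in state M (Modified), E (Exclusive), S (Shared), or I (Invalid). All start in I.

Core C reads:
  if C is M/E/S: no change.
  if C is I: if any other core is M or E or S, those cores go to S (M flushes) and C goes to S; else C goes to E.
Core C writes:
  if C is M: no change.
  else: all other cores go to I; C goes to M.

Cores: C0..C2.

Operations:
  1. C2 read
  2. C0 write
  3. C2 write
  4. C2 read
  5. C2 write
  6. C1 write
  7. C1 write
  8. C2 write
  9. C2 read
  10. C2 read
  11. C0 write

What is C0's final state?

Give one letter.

Op 1: C2 read [C2 read from I: no other sharers -> C2=E (exclusive)] -> [I,I,E]
Op 2: C0 write [C0 write: invalidate ['C2=E'] -> C0=M] -> [M,I,I]
Op 3: C2 write [C2 write: invalidate ['C0=M'] -> C2=M] -> [I,I,M]
Op 4: C2 read [C2 read: already in M, no change] -> [I,I,M]
Op 5: C2 write [C2 write: already M (modified), no change] -> [I,I,M]
Op 6: C1 write [C1 write: invalidate ['C2=M'] -> C1=M] -> [I,M,I]
Op 7: C1 write [C1 write: already M (modified), no change] -> [I,M,I]
Op 8: C2 write [C2 write: invalidate ['C1=M'] -> C2=M] -> [I,I,M]
Op 9: C2 read [C2 read: already in M, no change] -> [I,I,M]
Op 10: C2 read [C2 read: already in M, no change] -> [I,I,M]
Op 11: C0 write [C0 write: invalidate ['C2=M'] -> C0=M] -> [M,I,I]

Answer: M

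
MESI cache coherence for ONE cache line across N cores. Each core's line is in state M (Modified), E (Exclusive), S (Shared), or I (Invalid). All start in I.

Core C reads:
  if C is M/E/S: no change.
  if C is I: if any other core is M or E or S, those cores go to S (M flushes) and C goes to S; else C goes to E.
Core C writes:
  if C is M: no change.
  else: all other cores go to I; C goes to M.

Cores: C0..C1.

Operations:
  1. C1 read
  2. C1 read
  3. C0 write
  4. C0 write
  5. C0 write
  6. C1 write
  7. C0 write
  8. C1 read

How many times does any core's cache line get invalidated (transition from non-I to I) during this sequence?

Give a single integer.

Op 1: C1 read [C1 read from I: no other sharers -> C1=E (exclusive)] -> [I,E] (invalidations this op: 0; running total: 0)
Op 2: C1 read [C1 read: already in E, no change] -> [I,E] (invalidations this op: 0; running total: 0)
Op 3: C0 write [C0 write: invalidate ['C1=E'] -> C0=M] -> [M,I] (invalidations this op: 1; running total: 1)
Op 4: C0 write [C0 write: already M (modified), no change] -> [M,I] (invalidations this op: 0; running total: 1)
Op 5: C0 write [C0 write: already M (modified), no change] -> [M,I] (invalidations this op: 0; running total: 1)
Op 6: C1 write [C1 write: invalidate ['C0=M'] -> C1=M] -> [I,M] (invalidations this op: 1; running total: 2)
Op 7: C0 write [C0 write: invalidate ['C1=M'] -> C0=M] -> [M,I] (invalidations this op: 1; running total: 3)
Op 8: C1 read [C1 read from I: others=['C0=M'] -> C1=S, others downsized to S] -> [S,S] (invalidations this op: 0; running total: 3)

Answer: 3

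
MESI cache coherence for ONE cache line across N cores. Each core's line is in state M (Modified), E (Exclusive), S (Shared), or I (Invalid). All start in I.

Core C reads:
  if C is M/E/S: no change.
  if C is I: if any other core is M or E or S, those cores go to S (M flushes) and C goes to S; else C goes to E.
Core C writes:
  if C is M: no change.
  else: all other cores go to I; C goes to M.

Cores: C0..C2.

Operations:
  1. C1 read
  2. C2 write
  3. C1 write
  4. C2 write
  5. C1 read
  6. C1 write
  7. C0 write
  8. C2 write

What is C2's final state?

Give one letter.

Answer: M

Derivation:
Op 1: C1 read [C1 read from I: no other sharers -> C1=E (exclusive)] -> [I,E,I]
Op 2: C2 write [C2 write: invalidate ['C1=E'] -> C2=M] -> [I,I,M]
Op 3: C1 write [C1 write: invalidate ['C2=M'] -> C1=M] -> [I,M,I]
Op 4: C2 write [C2 write: invalidate ['C1=M'] -> C2=M] -> [I,I,M]
Op 5: C1 read [C1 read from I: others=['C2=M'] -> C1=S, others downsized to S] -> [I,S,S]
Op 6: C1 write [C1 write: invalidate ['C2=S'] -> C1=M] -> [I,M,I]
Op 7: C0 write [C0 write: invalidate ['C1=M'] -> C0=M] -> [M,I,I]
Op 8: C2 write [C2 write: invalidate ['C0=M'] -> C2=M] -> [I,I,M]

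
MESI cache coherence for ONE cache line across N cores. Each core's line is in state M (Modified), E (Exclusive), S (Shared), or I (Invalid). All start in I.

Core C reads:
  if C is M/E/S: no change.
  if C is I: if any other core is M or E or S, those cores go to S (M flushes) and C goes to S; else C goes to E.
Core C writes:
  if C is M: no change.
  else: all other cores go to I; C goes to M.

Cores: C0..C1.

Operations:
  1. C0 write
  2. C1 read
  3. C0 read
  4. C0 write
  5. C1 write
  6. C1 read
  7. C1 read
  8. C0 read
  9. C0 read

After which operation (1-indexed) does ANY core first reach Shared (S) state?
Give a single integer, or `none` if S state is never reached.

Answer: 2

Derivation:
Op 1: C0 write [C0 write: invalidate none -> C0=M] -> [M,I]
Op 2: C1 read [C1 read from I: others=['C0=M'] -> C1=S, others downsized to S] -> [S,S]
  -> First S state at op 2; remaining ops need not be traced.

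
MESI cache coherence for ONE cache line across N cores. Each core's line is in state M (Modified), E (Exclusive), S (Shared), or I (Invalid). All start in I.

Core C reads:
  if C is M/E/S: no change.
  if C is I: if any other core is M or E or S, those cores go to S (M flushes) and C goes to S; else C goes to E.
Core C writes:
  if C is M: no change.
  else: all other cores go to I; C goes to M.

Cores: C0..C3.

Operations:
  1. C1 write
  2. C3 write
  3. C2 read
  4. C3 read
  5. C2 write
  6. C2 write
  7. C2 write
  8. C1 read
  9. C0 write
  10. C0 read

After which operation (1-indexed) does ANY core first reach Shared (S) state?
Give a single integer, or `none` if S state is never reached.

Op 1: C1 write [C1 write: invalidate none -> C1=M] -> [I,M,I,I]
Op 2: C3 write [C3 write: invalidate ['C1=M'] -> C3=M] -> [I,I,I,M]
Op 3: C2 read [C2 read from I: others=['C3=M'] -> C2=S, others downsized to S] -> [I,I,S,S]
  -> First S state at op 3; remaining ops need not be traced.

Answer: 3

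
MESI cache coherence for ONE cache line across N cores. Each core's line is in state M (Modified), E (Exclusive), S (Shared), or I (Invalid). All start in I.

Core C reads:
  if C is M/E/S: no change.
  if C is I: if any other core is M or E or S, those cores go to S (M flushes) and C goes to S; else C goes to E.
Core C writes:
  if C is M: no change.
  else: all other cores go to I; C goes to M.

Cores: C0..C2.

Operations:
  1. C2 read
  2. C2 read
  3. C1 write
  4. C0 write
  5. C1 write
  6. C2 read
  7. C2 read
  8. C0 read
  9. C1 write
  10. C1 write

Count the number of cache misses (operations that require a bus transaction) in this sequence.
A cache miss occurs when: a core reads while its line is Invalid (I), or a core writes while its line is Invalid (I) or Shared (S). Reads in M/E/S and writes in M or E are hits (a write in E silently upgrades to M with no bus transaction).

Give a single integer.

Op 1: C2 read [C2 read from I: no other sharers -> C2=E (exclusive)] -> [I,I,E] [MISS #1: read from I]
Op 2: C2 read [C2 read: already in E, no change] -> [I,I,E] [hit: read from E]
Op 3: C1 write [C1 write: invalidate ['C2=E'] -> C1=M] -> [I,M,I] [MISS #2: write from I]
Op 4: C0 write [C0 write: invalidate ['C1=M'] -> C0=M] -> [M,I,I] [MISS #3: write from I]
Op 5: C1 write [C1 write: invalidate ['C0=M'] -> C1=M] -> [I,M,I] [MISS #4: write from I]
Op 6: C2 read [C2 read from I: others=['C1=M'] -> C2=S, others downsized to S] -> [I,S,S] [MISS #5: read from I]
Op 7: C2 read [C2 read: already in S, no change] -> [I,S,S] [hit: read from S]
Op 8: C0 read [C0 read from I: others=['C1=S', 'C2=S'] -> C0=S, others downsized to S] -> [S,S,S] [MISS #6: read from I]
Op 9: C1 write [C1 write: invalidate ['C0=S', 'C2=S'] -> C1=M] -> [I,M,I] [MISS #7: write from S]
Op 10: C1 write [C1 write: already M (modified), no change] -> [I,M,I] [hit: write from M]

Answer: 7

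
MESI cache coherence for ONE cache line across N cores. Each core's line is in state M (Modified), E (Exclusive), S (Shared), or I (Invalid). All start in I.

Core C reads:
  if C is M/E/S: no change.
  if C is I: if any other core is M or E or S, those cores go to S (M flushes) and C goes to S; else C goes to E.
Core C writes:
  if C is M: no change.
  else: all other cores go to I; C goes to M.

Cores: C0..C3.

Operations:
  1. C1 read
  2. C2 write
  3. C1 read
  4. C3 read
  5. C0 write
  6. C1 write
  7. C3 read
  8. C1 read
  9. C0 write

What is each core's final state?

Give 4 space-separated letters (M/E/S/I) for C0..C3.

Op 1: C1 read [C1 read from I: no other sharers -> C1=E (exclusive)] -> [I,E,I,I]
Op 2: C2 write [C2 write: invalidate ['C1=E'] -> C2=M] -> [I,I,M,I]
Op 3: C1 read [C1 read from I: others=['C2=M'] -> C1=S, others downsized to S] -> [I,S,S,I]
Op 4: C3 read [C3 read from I: others=['C1=S', 'C2=S'] -> C3=S, others downsized to S] -> [I,S,S,S]
Op 5: C0 write [C0 write: invalidate ['C1=S', 'C2=S', 'C3=S'] -> C0=M] -> [M,I,I,I]
Op 6: C1 write [C1 write: invalidate ['C0=M'] -> C1=M] -> [I,M,I,I]
Op 7: C3 read [C3 read from I: others=['C1=M'] -> C3=S, others downsized to S] -> [I,S,I,S]
Op 8: C1 read [C1 read: already in S, no change] -> [I,S,I,S]
Op 9: C0 write [C0 write: invalidate ['C1=S', 'C3=S'] -> C0=M] -> [M,I,I,I]

Answer: M I I I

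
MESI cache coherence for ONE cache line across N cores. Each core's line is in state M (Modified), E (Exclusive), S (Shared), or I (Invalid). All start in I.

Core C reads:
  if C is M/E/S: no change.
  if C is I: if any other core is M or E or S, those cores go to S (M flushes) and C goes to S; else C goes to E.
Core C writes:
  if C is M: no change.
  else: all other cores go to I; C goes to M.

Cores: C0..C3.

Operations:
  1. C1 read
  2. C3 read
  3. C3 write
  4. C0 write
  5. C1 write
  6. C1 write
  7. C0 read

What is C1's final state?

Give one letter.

Answer: S

Derivation:
Op 1: C1 read [C1 read from I: no other sharers -> C1=E (exclusive)] -> [I,E,I,I]
Op 2: C3 read [C3 read from I: others=['C1=E'] -> C3=S, others downsized to S] -> [I,S,I,S]
Op 3: C3 write [C3 write: invalidate ['C1=S'] -> C3=M] -> [I,I,I,M]
Op 4: C0 write [C0 write: invalidate ['C3=M'] -> C0=M] -> [M,I,I,I]
Op 5: C1 write [C1 write: invalidate ['C0=M'] -> C1=M] -> [I,M,I,I]
Op 6: C1 write [C1 write: already M (modified), no change] -> [I,M,I,I]
Op 7: C0 read [C0 read from I: others=['C1=M'] -> C0=S, others downsized to S] -> [S,S,I,I]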